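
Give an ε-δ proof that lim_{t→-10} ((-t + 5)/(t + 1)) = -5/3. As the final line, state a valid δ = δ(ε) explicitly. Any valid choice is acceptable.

Suppose ε > 0. We want δ > 0 with 0 < |t + 10| < δ ⇒ |(-t + 5)/(t + 1) + 5/3| < ε.
Combining over a common denominator, (-t + 5)/(t + 1) + 5/3 = [(-t + 5)·(-9) − 15·(t + 1)] / [(-9)·(t + 1)] = -6(t + 10) / ((-9)(t + 1)).
So |(-t + 5)/(t + 1) + 5/3| = 6|t + 10| / (9·|t + 1|).
Restrict δ ≤ 9/2. Then |t + 10| < 9/2 gives |t + 1| = |(t + 10) + (-9)| ≥ 9 − 9/2 = 9/2.
Hence |(-t + 5)/(t + 1) + 5/3| < 6|t + 10|/(9·(9/2)) = (4/27)|t + 10|, which is < ε once |t + 10| < (27/4)ε.
Take δ = min(9/2, (27/4)ε). Then 0 < |t + 10| < δ forces both bounds, so |(-t + 5)/(t + 1) + 5/3| < ε.

δ = min(9/2, (27/4)ε)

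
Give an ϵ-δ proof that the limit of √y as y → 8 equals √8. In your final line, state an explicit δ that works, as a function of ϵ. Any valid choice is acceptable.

Let ϵ > 0 be given. We want δ > 0 such that 0 < |y − 8| < δ implies |√y − √8| < ϵ.
Rationalise: √y − √8 = (y − 8)/(√y + √8), so |√y − √8| = |y − 8|/(√y + √8).
Restrict δ ≤ 8 so that |y − 8| < 8 forces y > 0, and then √y + √8 > √8.
Hence |√y − √8| < |y − 8|/√8, which is < ϵ once |y − 8| < √8·ϵ.
Take δ = min(8, √8·ϵ). If 0 < |y − 8| < δ then y > 0 and |√y − √8| < |y − 8|/√8 < ϵ.

δ = min(8, √8·ϵ)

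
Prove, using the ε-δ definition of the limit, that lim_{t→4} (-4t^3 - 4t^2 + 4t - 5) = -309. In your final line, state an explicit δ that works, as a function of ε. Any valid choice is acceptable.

δ = min(2, ε/340)

Fix ε > 0. We want δ > 0 such that 0 < |t − 4| < δ implies |(-4t^3 - 4t^2 + 4t - 5) + 309| < ε.
(-4t^3 - 4t^2 + 4t - 5) + 309 = -4t^3 - 4t^2 + 4t + 304 = (t − 4)(-4t^2 - 20t - 76).
So |(-4t^3 - 4t^2 + 4t - 5) + 309| = |t − 4|·|-4t^2 - 20t - 76|.
Assume first that |t − 4| < 2, so |t| < 6. Then |-4t^2 - 20t - 76| ≤ 4·6^2 + 20·6 + 76 = 340.
Hence |(-4t^3 - 4t^2 + 4t - 5) + 309| ≤ 340|t − 4| < ε provided |t − 4| < ε/340.
Take δ = min(2, ε/340). Then 0 < |t − 4| < δ gives both |t − 4| < 2 and |t − 4| < ε/340, so |(-4t^3 - 4t^2 + 4t - 5) + 309| < ε.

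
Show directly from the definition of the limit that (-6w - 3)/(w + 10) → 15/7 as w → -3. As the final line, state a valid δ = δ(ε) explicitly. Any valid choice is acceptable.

δ = min(7/2, (49/114)ε)

Fix ε > 0. We want δ > 0 with 0 < |w + 3| < δ ⇒ |(-6w - 3)/(w + 10) − (15/7)| < ε.
Combining over a common denominator, (-6w - 3)/(w + 10) − (15/7) = [(-6w - 3)·7 − 15·(w + 10)] / [7·(w + 10)] = -57(w + 3) / (7(w + 10)).
So |(-6w - 3)/(w + 10) − (15/7)| = 57|w + 3| / (7·|w + 10|).
Require δ ≤ 7/2, so |w + 10| ≥ |7| − |w + 3| > 7 − 7/2 = 7/2.
Hence |(-6w - 3)/(w + 10) − (15/7)| < 57|w + 3|/(7·(7/2)) = (114/49)|w + 3|, which is < ε once |w + 3| < (49/114)ε.
Take δ = min(7/2, (49/114)ε). Then 0 < |w + 3| < δ forces both bounds, so |(-6w - 3)/(w + 10) − (15/7)| < ε.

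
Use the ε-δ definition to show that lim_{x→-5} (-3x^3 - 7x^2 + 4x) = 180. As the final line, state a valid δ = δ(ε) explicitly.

δ = min(1, ε/192)

Let ε > 0. We want δ > 0 such that 0 < |x + 5| < δ implies |(-3x^3 - 7x^2 + 4x) − 180| < ε.
(-3x^3 - 7x^2 + 4x) − 180 = -3x^3 - 7x^2 + 4x - 180 = (x + 5)(-3x^2 + 8x - 36).
So |(-3x^3 - 7x^2 + 4x) − 180| = |x + 5|·|-3x^2 + 8x - 36|.
Require δ ≤ 1. Then |x + 5| < 1 gives |x| < 6, and by the triangle inequality |-3x^2 + 8x - 36| ≤ 3·6^2 + 8·6 + 36 = 192.
Hence |(-3x^3 - 7x^2 + 4x) − 180| ≤ 192|x + 5| < ε provided |x + 5| < ε/192.
Take δ = min(1, ε/192). Then 0 < |x + 5| < δ gives both |x + 5| < 1 and |x + 5| < ε/192, so |(-3x^3 - 7x^2 + 4x) − 180| < ε.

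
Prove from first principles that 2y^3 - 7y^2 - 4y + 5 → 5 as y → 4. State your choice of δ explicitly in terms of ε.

δ = min(1, ε/55)

Let ε > 0. We want δ > 0 such that 0 < |y − 4| < δ implies |(2y^3 - 7y^2 - 4y + 5) − 5| < ε.
(2y^3 - 7y^2 - 4y + 5) − 5 = 2y^3 - 7y^2 - 4y = (y − 4)(2y^2 + y).
So |(2y^3 - 7y^2 - 4y + 5) − 5| = |y − 4|·|2y^2 + y|.
Require δ ≤ 1. Then |y − 4| < 1 gives |y| < 5, and by the triangle inequality |2y^2 + y| ≤ 2·5^2 + 5 = 55.
Hence |(2y^3 - 7y^2 - 4y + 5) − 5| ≤ 55|y − 4| < ε provided |y − 4| < ε/55.
Choosing δ = min(1, ε/55) ensures both conditions, hence |(2y^3 - 7y^2 - 4y + 5) − 5| < ε.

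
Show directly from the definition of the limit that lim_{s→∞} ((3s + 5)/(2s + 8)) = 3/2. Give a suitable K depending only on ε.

K = (7/2)/ε

Let ε > 0 be given. We seek K > 0 such that s > K implies |(3s + 5)/(2s + 8) − (3/2)| < ε.
(3s + 5)/(2s + 8) − (3/2) = (2(3s + 5) − 3(2s + 8)) / (2(2s + 8)) = -14/(2(2s + 8)).
For s > 0 we have 2s + 8 > 2s, so |(3s + 5)/(2s + 8) − (3/2)| = 14/(2(2s + 8)) < 14/(2·2s) = (7/2)/s.
Thus |(3s + 5)/(2s + 8) − (3/2)| < ε whenever s > (7/2)/ε.
Take K = (7/2)/ε. If s > K then |(3s + 5)/(2s + 8) − (3/2)| < (7/2)/s < ε.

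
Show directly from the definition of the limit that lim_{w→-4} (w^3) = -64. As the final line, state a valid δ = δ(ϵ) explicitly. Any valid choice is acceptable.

Let ϵ > 0 be given. We seek δ > 0 with 0 < |w + 4| < δ ⇒ |w^3 + 64| < ϵ.
Factor: w^3 + 64 = (w + 4)(w^2 - 4w + 16), so |w^3 + 64| = |w + 4|·|w^2 - 4w + 16|.
Impose δ ≤ 1 so that |w| < 5; then |w^2 - 4w + 16| ≤ 61.
Hence |w^3 + 64| ≤ 61|w + 4|, which is < ϵ once |w + 4| < ϵ/61.
Take δ = min(1, ϵ/61). If 0 < |w + 4| < δ then both bounds hold and |w^3 + 64| ≤ 61|w + 4| < 61·(ϵ/61) = ϵ.

δ = min(1, ϵ/61)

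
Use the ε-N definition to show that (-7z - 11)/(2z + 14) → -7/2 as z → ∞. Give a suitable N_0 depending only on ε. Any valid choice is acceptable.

N_0 = 19/ε

Let ε > 0. We seek N_0 > 0 such that z > N_0 implies |(-7z - 11)/(2z + 14) + 7/2| < ε.
(-7z - 11)/(2z + 14) + 7/2 = (2(-7z - 11) − (-7)(2z + 14)) / (2(2z + 14)) = 76/(2(2z + 14)).
For z > 0 we have 2z + 14 > 2z, so |(-7z - 11)/(2z + 14) + 7/2| = 76/(2(2z + 14)) < 76/(2·2z) = 19/z.
Thus |(-7z - 11)/(2z + 14) + 7/2| < ε whenever z > 19/ε.
Take N_0 = 19/ε. If z > N_0 then |(-7z - 11)/(2z + 14) + 7/2| < 19/z < ε.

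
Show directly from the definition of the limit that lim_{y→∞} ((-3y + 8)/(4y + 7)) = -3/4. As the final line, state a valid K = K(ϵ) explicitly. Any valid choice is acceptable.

K = (53/16)/ϵ

Let ϵ > 0. We seek K > 0 such that y > K implies |(-3y + 8)/(4y + 7) + 3/4| < ϵ.
(-3y + 8)/(4y + 7) + 3/4 = (4(-3y + 8) − (-3)(4y + 7)) / (4(4y + 7)) = 53/(4(4y + 7)).
For y > 0 we have 4y + 7 > 4y, so |(-3y + 8)/(4y + 7) + 3/4| = 53/(4(4y + 7)) < 53/(4·4y) = (53/16)/y.
Thus |(-3y + 8)/(4y + 7) + 3/4| < ϵ whenever y > (53/16)/ϵ.
Take K = (53/16)/ϵ. If y > K then |(-3y + 8)/(4y + 7) + 3/4| < (53/16)/y < ϵ.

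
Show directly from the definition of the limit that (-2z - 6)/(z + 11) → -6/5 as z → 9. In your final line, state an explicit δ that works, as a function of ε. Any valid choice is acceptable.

Suppose ε > 0. We want δ > 0 with 0 < |z − 9| < δ ⇒ |(-2z - 6)/(z + 11) + 6/5| < ε.
Combining over a common denominator, (-2z - 6)/(z + 11) + 6/5 = [(-2z - 6)·20 − (-24)·(z + 11)] / [20·(z + 11)] = -16(z − 9) / (20(z + 11)).
So |(-2z - 6)/(z + 11) + 6/5| = 16|z − 9| / (20·|z + 11|).
Require δ ≤ 10, so |z + 11| ≥ |20| − |z − 9| > 20 − 10 = 10.
Hence |(-2z - 6)/(z + 11) + 6/5| < 16|z − 9|/(20·10) = (2/25)|z − 9|, which is < ε once |z − 9| < (25/2)ε.
Take δ = min(10, (25/2)ε). Then 0 < |z − 9| < δ forces both bounds, so |(-2z - 6)/(z + 11) + 6/5| < ε.

δ = min(10, (25/2)ε)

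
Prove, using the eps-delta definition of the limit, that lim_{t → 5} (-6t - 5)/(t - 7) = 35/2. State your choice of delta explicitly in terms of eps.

Fix eps > 0. We want delta > 0 with 0 < |t − 5| < delta ⇒ |(-6t - 5)/(t - 7) − (35/2)| < eps.
Combining over a common denominator, (-6t - 5)/(t - 7) − (35/2) = [(-6t - 5)·(-2) − (-35)·(t - 7)] / [(-2)·(t - 7)] = 47(t − 5) / ((-2)(t - 7)).
So |(-6t - 5)/(t - 7) − (35/2)| = 47|t − 5| / (2·|t − 7|).
Require delta ≤ 1, so |t − 7| ≥ |-2| − |t − 5| > 2 − 1 = 1.
Hence |(-6t - 5)/(t - 7) − (35/2)| < 47|t − 5|/(2·1) = (47/2)|t − 5|, which is < eps once |t − 5| < (2/47)eps.
Take delta = min(1, (2/47)eps). Then 0 < |t − 5| < delta forces both bounds, so |(-6t - 5)/(t - 7) − (35/2)| < eps.

delta = min(1, (2/47)eps)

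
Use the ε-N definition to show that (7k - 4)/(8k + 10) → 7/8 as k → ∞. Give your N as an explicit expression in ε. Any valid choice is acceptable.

Let ε > 0 be given. For k ≥ 1, |(7k - 4)/(8k + 10) − (7/8)| = |-102|/(8(8k + 10)) = 102/(8(8k + 10)).
Since 8k + 10 ≥ 8k for k ≥ 1, this is ≤ 102/(8·8k) = (51/32)/k.
So |(7k - 4)/(8k + 10) − (7/8)| < ε whenever k > (51/32)/ε.
Take N = (51/32)/ε. If k > N then |(7k - 4)/(8k + 10) − (7/8)| ≤ (51/32)/k < ε.

N = (51/32)/ε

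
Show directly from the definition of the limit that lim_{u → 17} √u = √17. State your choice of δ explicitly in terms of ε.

Fix ε > 0. We want δ > 0 such that 0 < |u − 17| < δ implies |√u − √17| < ε.
Rationalise: √u − √17 = (u − 17)/(√u + √17), so |√u − √17| = |u − 17|/(√u + √17).
Restrict δ ≤ 17 so that |u − 17| < 17 forces u > 0, and then √u + √17 > √17.
Hence |√u − √17| < |u − 17|/√17, which is < ε once |u − 17| < √17·ε.
Take δ = min(17, √17·ε). If 0 < |u − 17| < δ then u > 0 and |√u − √17| < |u − 17|/√17 < ε.

δ = min(17, √17·ε)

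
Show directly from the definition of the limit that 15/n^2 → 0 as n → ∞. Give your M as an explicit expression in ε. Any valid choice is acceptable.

Let ε > 0 be given. For n ≥ 1, |15/n^2 − 0| = 15/n^2.
15/n^2 < ε ⇔ n^2 > 15/ε ⇔ n > (15/ε)^{1/2}.
Take M = (15/ε)^{1/2}. Then n > M implies 15/n^2 < ε.

M = (15/ε)^{1/2}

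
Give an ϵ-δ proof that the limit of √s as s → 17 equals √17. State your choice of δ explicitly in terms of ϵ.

Let ϵ > 0. We want δ > 0 such that 0 < |s − 17| < δ implies |√s − √17| < ϵ.
Multiplying by the conjugate, |√s − √17| = |s − 17|/(√s + √17).
Restrict δ ≤ 17 so that |s − 17| < 17 forces s > 0, and then √s + √17 > √17.
Hence |√s − √17| < |s − 17|/√17, which is < ϵ once |s − 17| < √17·ϵ.
Take δ = min(17, √17·ϵ). If 0 < |s − 17| < δ then s > 0 and |√s − √17| < |s − 17|/√17 < ϵ.

δ = min(17, √17·ϵ)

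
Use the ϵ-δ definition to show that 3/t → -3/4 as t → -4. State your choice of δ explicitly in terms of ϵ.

Suppose ϵ > 0. We seek δ > 0 such that 0 < |t + 4| < δ implies |3/t + 3/4| < ϵ.
|3/t + 3/4| = 3·|-4 − t|/(4·|t|) = 3|t + 4|/(4|t|).
Require δ ≤ 2 so that |t| > 4 − 2 = 2, hence 4|t| > 8.
Then |3/t + 3/4| < 3|t + 4|/8, which is < ϵ when |t + 4| < (8/3)ϵ.
Take δ = min(2, (8/3)ϵ). Then 0 < |t + 4| < δ gives both |t + 4| < 2 and |t + 4| < (8/3)ϵ, so |3/t + 3/4| < ϵ.

δ = min(2, (8/3)ϵ)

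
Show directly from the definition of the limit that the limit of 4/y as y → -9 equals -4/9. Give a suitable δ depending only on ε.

δ = min(9/2, (81/8)ε)

Suppose ε > 0. We seek δ > 0 such that 0 < |y + 9| < δ implies |4/y + 4/9| < ε.
|4/y + 4/9| = 4·|-9 − y|/(9·|y|) = 4|y + 9|/(9|y|).
Require δ ≤ 9/2 so that |y| > 9 − 9/2 = 9/2, hence 9|y| > 81/2.
Then |4/y + 4/9| < 4|y + 9|/(81/2), which is < ε when |y + 9| < (81/8)ε.
Take δ = min(9/2, (81/8)ε). Then 0 < |y + 9| < δ gives both |y + 9| < 9/2 and |y + 9| < (81/8)ε, so |4/y + 4/9| < ε.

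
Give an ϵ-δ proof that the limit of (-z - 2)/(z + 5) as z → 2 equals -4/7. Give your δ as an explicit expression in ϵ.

Let ϵ > 0 be given. We want δ > 0 with 0 < |z − 2| < δ ⇒ |(-z - 2)/(z + 5) + 4/7| < ϵ.
Combining over a common denominator, (-z - 2)/(z + 5) + 4/7 = [(-z - 2)·7 − (-4)·(z + 5)] / [7·(z + 5)] = -3(z − 2) / (7(z + 5)).
So |(-z - 2)/(z + 5) + 4/7| = 3|z − 2| / (7·|z + 5|).
Restrict δ ≤ 7/2. Then |z − 2| < 7/2 gives |z + 5| = |(z − 2) + 7| ≥ 7 − 7/2 = 7/2.
Hence |(-z - 2)/(z + 5) + 4/7| < 3|z − 2|/(7·(7/2)) = (6/49)|z − 2|, which is < ϵ once |z − 2| < (49/6)ϵ.
Take δ = min(7/2, (49/6)ϵ). Then 0 < |z − 2| < δ forces both bounds, so |(-z - 2)/(z + 5) + 4/7| < ϵ.

δ = min(7/2, (49/6)ϵ)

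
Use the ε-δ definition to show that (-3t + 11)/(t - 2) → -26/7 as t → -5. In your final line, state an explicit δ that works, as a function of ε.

δ = min(7/2, (49/10)ε)

Fix ε > 0. We want δ > 0 with 0 < |t + 5| < δ ⇒ |(-3t + 11)/(t - 2) + 26/7| < ε.
Combining over a common denominator, (-3t + 11)/(t - 2) + 26/7 = [(-3t + 11)·(-7) − 26·(t - 2)] / [(-7)·(t - 2)] = -5(t + 5) / ((-7)(t - 2)).
So |(-3t + 11)/(t - 2) + 26/7| = 5|t + 5| / (7·|t − 2|).
Require δ ≤ 7/2, so |t − 2| ≥ |-7| − |t + 5| > 7 − 7/2 = 7/2.
Hence |(-3t + 11)/(t - 2) + 26/7| < 5|t + 5|/(7·(7/2)) = (10/49)|t + 5|, which is < ε once |t + 5| < (49/10)ε.
Take δ = min(7/2, (49/10)ε). Then 0 < |t + 5| < δ forces both bounds, so |(-3t + 11)/(t - 2) + 26/7| < ε.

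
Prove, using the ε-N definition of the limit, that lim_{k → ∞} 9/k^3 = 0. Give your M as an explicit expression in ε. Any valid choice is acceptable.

M = (9/ε)^{1/3}

Fix ε > 0. For k ≥ 1, |9/k^3 − 0| = 9/k^3.
9/k^3 < ε ⇔ k^3 > 9/ε ⇔ k > (9/ε)^{1/3}.
Take M = (9/ε)^{1/3}. Then k > M implies 9/k^3 < ε.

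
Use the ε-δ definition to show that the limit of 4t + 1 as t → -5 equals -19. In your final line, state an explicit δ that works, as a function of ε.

Let ε > 0. We need δ > 0 so that 0 < |t + 5| < δ implies |(4t + 1) + 19| < ε.
|(4t + 1) + 19| = |4t + 20| = 4|t + 5|.
Thus it suffices that |t + 5| < ε/4.
Choosing δ = ε/4 gives |(4t + 1) + 19| = 4|t + 5| < ε whenever |t + 5| < δ.

δ = ε/4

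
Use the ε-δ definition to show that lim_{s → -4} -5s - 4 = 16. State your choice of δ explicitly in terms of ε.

δ = ε/5

Fix ε > 0. We need δ > 0 so that 0 < |s + 4| < δ implies |(-5s - 4) − 16| < ε.
|(-5s - 4) − 16| = |-5s - 20| = 5|s + 4|.
So 5|s + 4| < ε exactly when |s + 4| < ε/5.
Take δ = ε/5. If 0 < |s + 4| < δ then |(-5s - 4) − 16| = 5|s + 4| < 5·(ε/5) = ε.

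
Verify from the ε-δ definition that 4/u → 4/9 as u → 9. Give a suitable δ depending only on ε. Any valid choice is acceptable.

δ = min(9/2, (81/8)ε)

Let ε > 0. We seek δ > 0 such that 0 < |u − 9| < δ implies |4/u − (4/9)| < ε.
|4/u − (4/9)| = 4·|9 − u|/(9·|u|) = 4|u − 9|/(9|u|).
Restrict δ ≤ 9/2. Then |u − 9| < 9/2 gives |u| > 9/2, so 9|u| > 81/2.
Then |4/u − (4/9)| < 4|u − 9|/(81/2), which is < ε when |u − 9| < (81/8)ε.
Take δ = min(9/2, (81/8)ε). Then 0 < |u − 9| < δ gives both |u − 9| < 9/2 and |u − 9| < (81/8)ε, so |4/u − (4/9)| < ε.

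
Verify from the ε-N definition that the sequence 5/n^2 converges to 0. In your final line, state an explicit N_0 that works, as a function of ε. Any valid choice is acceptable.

N_0 = (5/ε)^{1/2}

Let ε > 0. For n ≥ 1, |5/n^2 − 0| = 5/n^2.
5/n^2 < ε ⇔ n^2 > 5/ε ⇔ n > (5/ε)^{1/2}.
Take N_0 = (5/ε)^{1/2}. Then n > N_0 implies 5/n^2 < ε.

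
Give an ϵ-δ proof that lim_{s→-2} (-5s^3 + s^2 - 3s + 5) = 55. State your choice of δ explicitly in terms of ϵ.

δ = min(2, ϵ/149)

Suppose ϵ > 0. We want δ > 0 such that 0 < |s + 2| < δ implies |(-5s^3 + s^2 - 3s + 5) − 55| < ϵ.
(-5s^3 + s^2 - 3s + 5) − 55 = -5s^3 + s^2 - 3s - 50 = (s + 2)(-5s^2 + 11s - 25).
So |(-5s^3 + s^2 - 3s + 5) − 55| = |s + 2|·|-5s^2 + 11s - 25|.
Require δ ≤ 2. Then |s + 2| < 2 gives |s| < 4, and by the triangle inequality |-5s^2 + 11s - 25| ≤ 5·4^2 + 11·4 + 25 = 149.
Hence |(-5s^3 + s^2 - 3s + 5) − 55| ≤ 149|s + 2| < ϵ provided |s + 2| < ϵ/149.
Choosing δ = min(2, ϵ/149) ensures both conditions, hence |(-5s^3 + s^2 - 3s + 5) − 55| < ϵ.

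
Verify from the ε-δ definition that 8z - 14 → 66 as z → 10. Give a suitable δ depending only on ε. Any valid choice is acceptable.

δ = ε/8

Suppose ε > 0. We need δ > 0 so that 0 < |z − 10| < δ implies |(8z - 14) − 66| < ε.
|(8z - 14) − 66| = |8z - 80| = 8|z − 10|.
So 8|z − 10| < ε exactly when |z − 10| < ε/8.
Choosing δ = ε/8 gives |(8z - 14) − 66| = 8|z − 10| < ε whenever |z − 10| < δ.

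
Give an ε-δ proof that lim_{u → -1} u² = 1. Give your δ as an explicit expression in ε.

δ = min(1, ε/3)

Fix ε > 0. We seek δ > 0 with 0 < |u + 1| < δ ⇒ |u² − 1| < ε.
Factor: u² − 1 = (u + 1)(u - 1), so |u² − 1| = |u + 1|·|u - 1|.
Impose δ ≤ 1 so that |u| < 2; then |u - 1| ≤ 3.
Hence |u² − 1| ≤ 3|u + 1|, which is < ε once |u + 1| < ε/3.
Take δ = min(1, ε/3). If 0 < |u + 1| < δ then both bounds hold and |u² − 1| ≤ 3|u + 1| < 3·(ε/3) = ε.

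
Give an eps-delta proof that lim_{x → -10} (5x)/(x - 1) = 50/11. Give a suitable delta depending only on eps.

delta = min(11/2, (121/10)eps)

Fix eps > 0. We want delta > 0 with 0 < |x + 10| < delta ⇒ |(5x)/(x - 1) − (50/11)| < eps.
Combining over a common denominator, (5x)/(x - 1) − (50/11) = [(5x)·(-11) − (-50)·(x - 1)] / [(-11)·(x - 1)] = -5(x + 10) / ((-11)(x - 1)).
So |(5x)/(x - 1) − (50/11)| = 5|x + 10| / (11·|x − 1|).
Restrict delta ≤ 11/2. Then |x + 10| < 11/2 gives |x − 1| = |(x + 10) + (-11)| ≥ 11 − 11/2 = 11/2.
Hence |(5x)/(x - 1) − (50/11)| < 5|x + 10|/(11·(11/2)) = (10/121)|x + 10|, which is < eps once |x + 10| < (121/10)eps.
Take delta = min(11/2, (121/10)eps). Then 0 < |x + 10| < delta forces both bounds, so |(5x)/(x - 1) − (50/11)| < eps.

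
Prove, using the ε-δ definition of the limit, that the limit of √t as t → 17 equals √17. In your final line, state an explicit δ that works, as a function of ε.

Fix ε > 0. We want δ > 0 such that 0 < |t − 17| < δ implies |√t − √17| < ε.
Rationalise: √t − √17 = (t − 17)/(√t + √17), so |√t − √17| = |t − 17|/(√t + √17).
Restrict δ ≤ 17 so that |t − 17| < 17 forces t > 0, and then √t + √17 > √17.
Hence |√t − √17| < |t − 17|/√17, which is < ε once |t − 17| < √17·ε.
Take δ = min(17, √17·ε). If 0 < |t − 17| < δ then t > 0 and |√t − √17| < |t − 17|/√17 < ε.

δ = min(17, √17·ε)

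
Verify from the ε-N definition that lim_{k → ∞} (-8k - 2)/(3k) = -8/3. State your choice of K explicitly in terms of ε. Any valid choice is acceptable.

K = (2/3)/ε

Let ε > 0 be given. For k ≥ 1, |(-8k - 2)/(3k) + 8/3| = |-6|/(3(3k)) = 6/(3(3k)).
Since 3k ≥ 3k for k ≥ 1, this is ≤ 6/(3·3k) = (2/3)/k.
So |(-8k - 2)/(3k) + 8/3| < ε whenever k > (2/3)/ε.
Take K = (2/3)/ε. If k > K then |(-8k - 2)/(3k) + 8/3| ≤ (2/3)/k < ε.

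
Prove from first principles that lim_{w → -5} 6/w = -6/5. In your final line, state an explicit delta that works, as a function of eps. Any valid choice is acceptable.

Fix eps > 0. We seek delta > 0 such that 0 < |w + 5| < delta implies |6/w + 6/5| < eps.
|6/w + 6/5| = 6·|-5 − w|/(5·|w|) = 6|w + 5|/(5|w|).
Require delta ≤ 5/2 so that |w| > 5 − 5/2 = 5/2, hence 5|w| > 25/2.
Then |6/w + 6/5| < 6|w + 5|/(25/2), which is < eps when |w + 5| < (25/12)eps.
Take delta = min(5/2, (25/12)eps). Then 0 < |w + 5| < delta gives both |w + 5| < 5/2 and |w + 5| < (25/12)eps, so |6/w + 6/5| < eps.

delta = min(5/2, (25/12)eps)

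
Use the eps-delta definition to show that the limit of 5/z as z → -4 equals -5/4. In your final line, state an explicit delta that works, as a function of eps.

Suppose eps > 0. We seek delta > 0 such that 0 < |z + 4| < delta implies |5/z + 5/4| < eps.
|5/z + 5/4| = 5·|-4 − z|/(4·|z|) = 5|z + 4|/(4|z|).
Restrict delta ≤ 2. Then |z + 4| < 2 gives |z| > 2, so 4|z| > 8.
Then |5/z + 5/4| < 5|z + 4|/8, which is < eps when |z + 4| < (8/5)eps.
Take delta = min(2, (8/5)eps). Then 0 < |z + 4| < delta gives both |z + 4| < 2 and |z + 4| < (8/5)eps, so |5/z + 5/4| < eps.

delta = min(2, (8/5)eps)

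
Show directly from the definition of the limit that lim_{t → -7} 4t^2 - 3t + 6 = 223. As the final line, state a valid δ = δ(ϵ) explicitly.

Suppose ϵ > 0. We want δ > 0 such that 0 < |t + 7| < δ implies |(4t^2 - 3t + 6) − 223| < ϵ.
(4t^2 - 3t + 6) − 223 = 4t^2 - 3t - 217 = (t + 7)(4t - 31).
So |(4t^2 - 3t + 6) − 223| = |t + 7|·|4t - 31|.
Assume first that |t + 7| < 1, so |t| < 8. Then |4t - 31| ≤ 4·8 + 31 = 63.
Hence |(4t^2 - 3t + 6) − 223| ≤ 63|t + 7| < ϵ provided |t + 7| < ϵ/63.
Choosing δ = min(1, ϵ/63) ensures both conditions, hence |(4t^2 - 3t + 6) − 223| < ϵ.

δ = min(1, ϵ/63)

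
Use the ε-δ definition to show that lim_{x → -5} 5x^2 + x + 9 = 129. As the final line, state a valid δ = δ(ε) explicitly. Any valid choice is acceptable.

Suppose ε > 0. We want δ > 0 such that 0 < |x + 5| < δ implies |(5x^2 + x + 9) − 129| < ε.
(5x^2 + x + 9) − 129 = 5x^2 + x - 120 = (x + 5)(5x - 24).
So |(5x^2 + x + 9) − 129| = |x + 5|·|5x - 24|.
Assume first that |x + 5| < 2, so |x| < 7. Then |5x - 24| ≤ 5·7 + 24 = 59.
Hence |(5x^2 + x + 9) − 129| ≤ 59|x + 5| < ε provided |x + 5| < ε/59.
Take δ = min(2, ε/59). Then 0 < |x + 5| < δ gives both |x + 5| < 2 and |x + 5| < ε/59, so |(5x^2 + x + 9) − 129| < ε.

δ = min(2, ε/59)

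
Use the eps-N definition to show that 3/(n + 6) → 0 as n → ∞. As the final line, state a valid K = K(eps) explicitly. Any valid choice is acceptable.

K = 3/eps

Suppose eps > 0. For n ≥ 1, |3/(n + 6) − 0| = 3/(n + 6) ≤ 3/n.
We need 3/n < eps, i.e. n > 3/eps.
Take K = 3/eps. If n > K then |3/(n + 6)| ≤ 3/n < eps.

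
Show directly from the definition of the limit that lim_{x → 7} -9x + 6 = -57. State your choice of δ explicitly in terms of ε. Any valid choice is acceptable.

δ = ε/9

Let ε > 0. We need δ > 0 so that 0 < |x − 7| < δ implies |(-9x + 6) + 57| < ε.
Since (-9x + 6) + 57 = -9(x − 7), we have |(-9x + 6) + 57| = 9|x − 7|.
So 9|x − 7| < ε exactly when |x − 7| < ε/9.
Take δ = ε/9. If 0 < |x − 7| < δ then |(-9x + 6) + 57| = 9|x − 7| < 9·(ε/9) = ε.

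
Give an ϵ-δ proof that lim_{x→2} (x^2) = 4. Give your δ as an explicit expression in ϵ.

δ = min(2, ϵ/6)

Suppose ϵ > 0. We seek δ > 0 with 0 < |x − 2| < δ ⇒ |x^2 − 4| < ϵ.
Factor: x^2 − 4 = (x − 2)(x + 2), so |x^2 − 4| = |x − 2|·|x + 2|.
Impose δ ≤ 2 so that |x| < 4; then |x + 2| ≤ 6.
Hence |x^2 − 4| ≤ 6|x − 2|, which is < ϵ once |x − 2| < ϵ/6.
Take δ = min(2, ϵ/6). If 0 < |x − 2| < δ then both bounds hold and |x^2 − 4| ≤ 6|x − 2| < 6·(ϵ/6) = ϵ.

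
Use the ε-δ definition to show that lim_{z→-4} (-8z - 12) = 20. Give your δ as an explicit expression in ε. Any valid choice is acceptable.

Suppose ε > 0. We need δ > 0 so that 0 < |z + 4| < δ implies |(-8z - 12) − 20| < ε.
Since (-8z - 12) − 20 = -8(z + 4), we have |(-8z - 12) − 20| = 8|z + 4|.
Thus it suffices that |z + 4| < ε/8.
Choosing δ = ε/8 gives |(-8z - 12) − 20| = 8|z + 4| < ε whenever |z + 4| < δ.

δ = ε/8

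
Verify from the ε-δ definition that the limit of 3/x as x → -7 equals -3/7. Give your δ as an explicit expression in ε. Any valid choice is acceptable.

δ = min(7/2, (49/6)ε)

Suppose ε > 0. We seek δ > 0 such that 0 < |x + 7| < δ implies |3/x + 3/7| < ε.
|3/x + 3/7| = 3·|-7 − x|/(7·|x|) = 3|x + 7|/(7|x|).
Restrict δ ≤ 7/2. Then |x + 7| < 7/2 gives |x| > 7/2, so 7|x| > 49/2.
Then |3/x + 3/7| < 3|x + 7|/(49/2), which is < ε when |x + 7| < (49/6)ε.
Take δ = min(7/2, (49/6)ε). Then 0 < |x + 7| < δ gives both |x + 7| < 7/2 and |x + 7| < (49/6)ε, so |3/x + 3/7| < ε.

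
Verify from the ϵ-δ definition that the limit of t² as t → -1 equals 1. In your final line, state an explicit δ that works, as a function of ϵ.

δ = min(1, ϵ/3)

Fix ϵ > 0. We seek δ > 0 with 0 < |t + 1| < δ ⇒ |t² − 1| < ϵ.
Factor: t² − 1 = (t + 1)(t - 1), so |t² − 1| = |t + 1|·|t - 1|.
Restrict δ ≤ 1. Then |t + 1| < 1 gives |t| < 2, so by the triangle inequality |t - 1| ≤ 2 + 1 = 3.
Hence |t² − 1| ≤ 3|t + 1|, which is < ϵ once |t + 1| < ϵ/3.
Take δ = min(1, ϵ/3). If 0 < |t + 1| < δ then both bounds hold and |t² − 1| ≤ 3|t + 1| < 3·(ϵ/3) = ϵ.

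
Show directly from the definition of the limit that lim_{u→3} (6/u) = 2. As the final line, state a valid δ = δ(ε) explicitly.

Let ε > 0. We seek δ > 0 such that 0 < |u − 3| < δ implies |6/u − 2| < ε.
|6/u − 2| = 6·|3 − u|/(3·|u|) = 6|u − 3|/(3|u|).
Restrict δ ≤ 3/2. Then |u − 3| < 3/2 gives |u| > 3/2, so 3|u| > 9/2.
Then |6/u − 2| < 6|u − 3|/(9/2), which is < ε when |u − 3| < (3/4)ε.
Take δ = min(3/2, (3/4)ε). Then 0 < |u − 3| < δ gives both |u − 3| < 3/2 and |u − 3| < (3/4)ε, so |6/u − 2| < ε.

δ = min(3/2, (3/4)ε)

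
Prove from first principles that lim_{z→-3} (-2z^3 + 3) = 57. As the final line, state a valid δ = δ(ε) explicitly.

Fix ε > 0. We want δ > 0 such that 0 < |z + 3| < δ implies |(-2z^3 + 3) − 57| < ε.
(-2z^3 + 3) − 57 = -2z^3 - 54 = (z + 3)(-2z^2 + 6z - 18).
So |(-2z^3 + 3) − 57| = |z + 3|·|-2z^2 + 6z - 18|.
Require δ ≤ 1. Then |z + 3| < 1 gives |z| < 4, and by the triangle inequality |-2z^2 + 6z - 18| ≤ 2·4^2 + 6·4 + 18 = 74.
Hence |(-2z^3 + 3) − 57| ≤ 74|z + 3| < ε provided |z + 3| < ε/74.
Choosing δ = min(1, ε/74) ensures both conditions, hence |(-2z^3 + 3) − 57| < ε.

δ = min(1, ε/74)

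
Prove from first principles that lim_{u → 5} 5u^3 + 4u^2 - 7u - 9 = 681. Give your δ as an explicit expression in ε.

δ = min(2, ε/586)

Let ε > 0 be given. We want δ > 0 such that 0 < |u − 5| < δ implies |(5u^3 + 4u^2 - 7u - 9) − 681| < ε.
(5u^3 + 4u^2 - 7u - 9) − 681 = 5u^3 + 4u^2 - 7u - 690 = (u − 5)(5u^2 + 29u + 138).
So |(5u^3 + 4u^2 - 7u - 9) − 681| = |u − 5|·|5u^2 + 29u + 138|.
Assume first that |u − 5| < 2, so |u| < 7. Then |5u^2 + 29u + 138| ≤ 5·7^2 + 29·7 + 138 = 586.
Hence |(5u^3 + 4u^2 - 7u - 9) − 681| ≤ 586|u − 5| < ε provided |u − 5| < ε/586.
Choosing δ = min(2, ε/586) ensures both conditions, hence |(5u^3 + 4u^2 - 7u - 9) − 681| < ε.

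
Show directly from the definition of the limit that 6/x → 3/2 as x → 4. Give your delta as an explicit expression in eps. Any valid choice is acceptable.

delta = min(2, (4/3)eps)

Suppose eps > 0. We seek delta > 0 such that 0 < |x − 4| < delta implies |6/x − (3/2)| < eps.
|6/x − (3/2)| = 6·|4 − x|/(4·|x|) = 6|x − 4|/(4|x|).
Restrict delta ≤ 2. Then |x − 4| < 2 gives |x| > 2, so 4|x| > 8.
Then |6/x − (3/2)| < 6|x − 4|/8, which is < eps when |x − 4| < (4/3)eps.
Take delta = min(2, (4/3)eps). Then 0 < |x − 4| < delta gives both |x − 4| < 2 and |x − 4| < (4/3)eps, so |6/x − (3/2)| < eps.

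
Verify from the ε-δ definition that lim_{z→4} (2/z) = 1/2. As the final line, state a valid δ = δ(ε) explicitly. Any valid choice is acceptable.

δ = min(2, 4ε)

Let ε > 0 be given. We seek δ > 0 such that 0 < |z − 4| < δ implies |2/z − (1/2)| < ε.
|2/z − (1/2)| = 2·|4 − z|/(4·|z|) = 2|z − 4|/(4|z|).
Restrict δ ≤ 2. Then |z − 4| < 2 gives |z| > 2, so 4|z| > 8.
Then |2/z − (1/2)| < 2|z − 4|/8, which is < ε when |z − 4| < 4ε.
Take δ = min(2, 4ε). Then 0 < |z − 4| < δ gives both |z − 4| < 2 and |z − 4| < 4ε, so |2/z − (1/2)| < ε.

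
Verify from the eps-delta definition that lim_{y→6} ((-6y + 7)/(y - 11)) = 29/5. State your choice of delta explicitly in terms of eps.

Let eps > 0. We want delta > 0 with 0 < |y − 6| < delta ⇒ |(-6y + 7)/(y - 11) − (29/5)| < eps.
Combining over a common denominator, (-6y + 7)/(y - 11) − (29/5) = [(-6y + 7)·(-5) − (-29)·(y - 11)] / [(-5)·(y - 11)] = 59(y − 6) / ((-5)(y - 11)).
So |(-6y + 7)/(y - 11) − (29/5)| = 59|y − 6| / (5·|y − 11|).
Require delta ≤ 5/2, so |y − 11| ≥ |-5| − |y − 6| > 5 − 5/2 = 5/2.
Hence |(-6y + 7)/(y - 11) − (29/5)| < 59|y − 6|/(5·(5/2)) = (118/25)|y − 6|, which is < eps once |y − 6| < (25/118)eps.
Take delta = min(5/2, (25/118)eps). Then 0 < |y − 6| < delta forces both bounds, so |(-6y + 7)/(y - 11) − (29/5)| < eps.

delta = min(5/2, (25/118)eps)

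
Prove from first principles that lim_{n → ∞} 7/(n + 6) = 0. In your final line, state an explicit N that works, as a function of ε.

N = 7/ε

Fix ε > 0. For n ≥ 1, |7/(n + 6) − 0| = 7/(n + 6) ≤ 7/n.
We need 7/n < ε, i.e. n > 7/ε.
Take N = 7/ε. If n > N then |7/(n + 6)| ≤ 7/n < ε.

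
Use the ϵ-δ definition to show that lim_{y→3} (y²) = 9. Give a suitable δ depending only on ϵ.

δ = min(1, ϵ/7)

Suppose ϵ > 0. We seek δ > 0 with 0 < |y − 3| < δ ⇒ |y² − 9| < ϵ.
Factor: y² − 9 = (y − 3)(y + 3), so |y² − 9| = |y − 3|·|y + 3|.
Restrict δ ≤ 1. Then |y − 3| < 1 gives |y| < 4, so by the triangle inequality |y + 3| ≤ 4 + 3 = 7.
Hence |y² − 9| ≤ 7|y − 3|, which is < ϵ once |y − 3| < ϵ/7.
Take δ = min(1, ϵ/7). If 0 < |y − 3| < δ then both bounds hold and |y² − 9| ≤ 7|y − 3| < 7·(ϵ/7) = ϵ.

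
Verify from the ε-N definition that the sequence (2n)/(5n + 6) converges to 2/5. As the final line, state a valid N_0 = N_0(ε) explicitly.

N_0 = (12/25)/ε

Let ε > 0. For n ≥ 1, |(2n)/(5n + 6) − (2/5)| = |-12|/(5(5n + 6)) = 12/(5(5n + 6)).
Since 5n + 6 ≥ 5n for n ≥ 1, this is ≤ 12/(5·5n) = (12/25)/n.
So |(2n)/(5n + 6) − (2/5)| < ε whenever n > (12/25)/ε.
Take N_0 = (12/25)/ε. If n > N_0 then |(2n)/(5n + 6) − (2/5)| ≤ (12/25)/n < ε.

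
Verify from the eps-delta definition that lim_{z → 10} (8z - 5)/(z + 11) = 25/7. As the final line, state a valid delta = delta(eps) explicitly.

delta = min(21/2, (147/62)eps)

Fix eps > 0. We want delta > 0 with 0 < |z − 10| < delta ⇒ |(8z - 5)/(z + 11) − (25/7)| < eps.
Combining over a common denominator, (8z - 5)/(z + 11) − (25/7) = [(8z - 5)·21 − 75·(z + 11)] / [21·(z + 11)] = 93(z − 10) / (21(z + 11)).
So |(8z - 5)/(z + 11) − (25/7)| = 93|z − 10| / (21·|z + 11|).
Restrict delta ≤ 21/2. Then |z − 10| < 21/2 gives |z + 11| = |(z − 10) + 21| ≥ 21 − 21/2 = 21/2.
Hence |(8z - 5)/(z + 11) − (25/7)| < 93|z − 10|/(21·(21/2)) = (62/147)|z − 10|, which is < eps once |z − 10| < (147/62)eps.
Take delta = min(21/2, (147/62)eps). Then 0 < |z − 10| < delta forces both bounds, so |(8z - 5)/(z + 11) − (25/7)| < eps.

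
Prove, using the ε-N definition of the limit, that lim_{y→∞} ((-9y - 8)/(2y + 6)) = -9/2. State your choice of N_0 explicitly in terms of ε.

Let ε > 0. We seek N_0 > 0 such that y > N_0 implies |(-9y - 8)/(2y + 6) + 9/2| < ε.
(-9y - 8)/(2y + 6) + 9/2 = (2(-9y - 8) − (-9)(2y + 6)) / (2(2y + 6)) = 38/(2(2y + 6)).
For y > 0 we have 2y + 6 > 2y, so |(-9y - 8)/(2y + 6) + 9/2| = 38/(2(2y + 6)) < 38/(2·2y) = (19/2)/y.
Thus |(-9y - 8)/(2y + 6) + 9/2| < ε whenever y > (19/2)/ε.
Take N_0 = (19/2)/ε. If y > N_0 then |(-9y - 8)/(2y + 6) + 9/2| < (19/2)/y < ε.

N_0 = (19/2)/ε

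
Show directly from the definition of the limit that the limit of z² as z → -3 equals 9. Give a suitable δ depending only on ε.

Let ε > 0 be given. We seek δ > 0 with 0 < |z + 3| < δ ⇒ |z² − 9| < ε.
Factor: z² − 9 = (z + 3)(z - 3), so |z² − 9| = |z + 3|·|z - 3|.
Restrict δ ≤ 1. Then |z + 3| < 1 gives |z| < 4, so by the triangle inequality |z - 3| ≤ 4 + 3 = 7.
Hence |z² − 9| ≤ 7|z + 3|, which is < ε once |z + 3| < ε/7.
Take δ = min(1, ε/7). If 0 < |z + 3| < δ then both bounds hold and |z² − 9| ≤ 7|z + 3| < 7·(ε/7) = ε.

δ = min(1, ε/7)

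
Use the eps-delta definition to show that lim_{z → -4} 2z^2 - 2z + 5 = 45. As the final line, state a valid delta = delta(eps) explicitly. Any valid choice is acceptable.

Let eps > 0. We want delta > 0 such that 0 < |z + 4| < delta implies |(2z^2 - 2z + 5) − 45| < eps.
(2z^2 - 2z + 5) − 45 = 2z^2 - 2z - 40 = (z + 4)(2z - 10).
So |(2z^2 - 2z + 5) − 45| = |z + 4|·|2z - 10|.
Assume first that |z + 4| < 1, so |z| < 5. Then |2z - 10| ≤ 2·5 + 10 = 20.
Hence |(2z^2 - 2z + 5) − 45| ≤ 20|z + 4| < eps provided |z + 4| < eps/20.
Take delta = min(1, eps/20). Then 0 < |z + 4| < delta gives both |z + 4| < 1 and |z + 4| < eps/20, so |(2z^2 - 2z + 5) − 45| < eps.

delta = min(1, eps/20)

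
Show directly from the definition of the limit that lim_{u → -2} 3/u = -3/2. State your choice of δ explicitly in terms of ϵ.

δ = min(1, (2/3)ϵ)

Let ϵ > 0. We seek δ > 0 such that 0 < |u + 2| < δ implies |3/u + 3/2| < ϵ.
|3/u + 3/2| = 3·|-2 − u|/(2·|u|) = 3|u + 2|/(2|u|).
Require δ ≤ 1 so that |u| > 2 − 1 = 1, hence 2|u| > 2.
Then |3/u + 3/2| < 3|u + 2|/2, which is < ϵ when |u + 2| < (2/3)ϵ.
Take δ = min(1, (2/3)ϵ). Then 0 < |u + 2| < δ gives both |u + 2| < 1 and |u + 2| < (2/3)ϵ, so |3/u + 3/2| < ϵ.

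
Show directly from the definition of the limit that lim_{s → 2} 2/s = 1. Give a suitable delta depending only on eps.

Let eps > 0. We seek delta > 0 such that 0 < |s − 2| < delta implies |2/s − 1| < eps.
|2/s − 1| = 2·|2 − s|/(2·|s|) = 2|s − 2|/(2|s|).
Require delta ≤ 1 so that |s| > 2 − 1 = 1, hence 2|s| > 2.
Then |2/s − 1| < 2|s − 2|/2, which is < eps when |s − 2| < eps.
Take delta = min(1, eps). Then 0 < |s − 2| < delta gives both |s − 2| < 1 and |s − 2| < eps, so |2/s − 1| < eps.

delta = min(1, eps)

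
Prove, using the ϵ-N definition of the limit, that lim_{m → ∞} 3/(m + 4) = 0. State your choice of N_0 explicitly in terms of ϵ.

Let ϵ > 0 be given. For m ≥ 1, |3/(m + 4) − 0| = 3/(m + 4) ≤ 3/m.
We need 3/m < ϵ, i.e. m > 3/ϵ.
Take N_0 = 3/ϵ. If m > N_0 then |3/(m + 4)| ≤ 3/m < ϵ.

N_0 = 3/ϵ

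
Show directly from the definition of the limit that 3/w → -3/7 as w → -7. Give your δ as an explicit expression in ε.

δ = min(7/2, (49/6)ε)

Let ε > 0 be given. We seek δ > 0 such that 0 < |w + 7| < δ implies |3/w + 3/7| < ε.
|3/w + 3/7| = 3·|-7 − w|/(7·|w|) = 3|w + 7|/(7|w|).
Require δ ≤ 7/2 so that |w| > 7 − 7/2 = 7/2, hence 7|w| > 49/2.
Then |3/w + 3/7| < 3|w + 7|/(49/2), which is < ε when |w + 7| < (49/6)ε.
Take δ = min(7/2, (49/6)ε). Then 0 < |w + 7| < δ gives both |w + 7| < 7/2 and |w + 7| < (49/6)ε, so |3/w + 3/7| < ε.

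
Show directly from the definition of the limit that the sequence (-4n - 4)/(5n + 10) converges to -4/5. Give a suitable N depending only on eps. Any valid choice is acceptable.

N = (4/5)/eps

Fix eps > 0. For n ≥ 1, |(-4n - 4)/(5n + 10) + 4/5| = |20|/(5(5n + 10)) = 20/(5(5n + 10)).
Since 5n + 10 ≥ 5n for n ≥ 1, this is ≤ 20/(5·5n) = (4/5)/n.
So |(-4n - 4)/(5n + 10) + 4/5| < eps whenever n > (4/5)/eps.
Take N = (4/5)/eps. If n > N then |(-4n - 4)/(5n + 10) + 4/5| ≤ (4/5)/n < eps.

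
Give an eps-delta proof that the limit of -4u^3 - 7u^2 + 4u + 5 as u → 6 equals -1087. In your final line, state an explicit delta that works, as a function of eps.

Let eps > 0. We want delta > 0 such that 0 < |u − 6| < delta implies |(-4u^3 - 7u^2 + 4u + 5) + 1087| < eps.
(-4u^3 - 7u^2 + 4u + 5) + 1087 = -4u^3 - 7u^2 + 4u + 1092 = (u − 6)(-4u^2 - 31u - 182).
So |(-4u^3 - 7u^2 + 4u + 5) + 1087| = |u − 6|·|-4u^2 - 31u - 182|.
Require delta ≤ 1. Then |u − 6| < 1 gives |u| < 7, and by the triangle inequality |-4u^2 - 31u - 182| ≤ 4·7^2 + 31·7 + 182 = 595.
Hence |(-4u^3 - 7u^2 + 4u + 5) + 1087| ≤ 595|u − 6| < eps provided |u − 6| < eps/595.
Choosing delta = min(1, eps/595) ensures both conditions, hence |(-4u^3 - 7u^2 + 4u + 5) + 1087| < eps.

delta = min(1, eps/595)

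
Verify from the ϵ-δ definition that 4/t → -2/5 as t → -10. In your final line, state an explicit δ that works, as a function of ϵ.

Suppose ϵ > 0. We seek δ > 0 such that 0 < |t + 10| < δ implies |4/t + 2/5| < ϵ.
|4/t + 2/5| = 4·|-10 − t|/(10·|t|) = 4|t + 10|/(10|t|).
Require δ ≤ 5 so that |t| > 10 − 5 = 5, hence 10|t| > 50.
Then |4/t + 2/5| < 4|t + 10|/50, which is < ϵ when |t + 10| < (25/2)ϵ.
Take δ = min(5, (25/2)ϵ). Then 0 < |t + 10| < δ gives both |t + 10| < 5 and |t + 10| < (25/2)ϵ, so |4/t + 2/5| < ϵ.

δ = min(5, (25/2)ϵ)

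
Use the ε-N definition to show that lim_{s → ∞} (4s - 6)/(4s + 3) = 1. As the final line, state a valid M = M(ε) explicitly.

M = (9/4)/ε

Suppose ε > 0. We seek M > 0 such that s > M implies |(4s - 6)/(4s + 3) − 1| < ε.
(4s - 6)/(4s + 3) − 1 = (4(4s - 6) − 4(4s + 3)) / (4(4s + 3)) = -36/(4(4s + 3)).
For s > 0 we have 4s + 3 > 4s, so |(4s - 6)/(4s + 3) − 1| = 36/(4(4s + 3)) < 36/(4·4s) = (9/4)/s.
Thus |(4s - 6)/(4s + 3) − 1| < ε whenever s > (9/4)/ε.
Take M = (9/4)/ε. If s > M then |(4s - 6)/(4s + 3) − 1| < (9/4)/s < ε.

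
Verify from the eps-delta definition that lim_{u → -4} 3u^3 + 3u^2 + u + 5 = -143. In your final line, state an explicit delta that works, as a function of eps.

delta = min(2, eps/199)

Suppose eps > 0. We want delta > 0 such that 0 < |u + 4| < delta implies |(3u^3 + 3u^2 + u + 5) + 143| < eps.
(3u^3 + 3u^2 + u + 5) + 143 = 3u^3 + 3u^2 + u + 148 = (u + 4)(3u^2 - 9u + 37).
So |(3u^3 + 3u^2 + u + 5) + 143| = |u + 4|·|3u^2 - 9u + 37|.
Assume first that |u + 4| < 2, so |u| < 6. Then |3u^2 - 9u + 37| ≤ 3·6^2 + 9·6 + 37 = 199.
Hence |(3u^3 + 3u^2 + u + 5) + 143| ≤ 199|u + 4| < eps provided |u + 4| < eps/199.
Take delta = min(2, eps/199). Then 0 < |u + 4| < delta gives both |u + 4| < 2 and |u + 4| < eps/199, so |(3u^3 + 3u^2 + u + 5) + 143| < eps.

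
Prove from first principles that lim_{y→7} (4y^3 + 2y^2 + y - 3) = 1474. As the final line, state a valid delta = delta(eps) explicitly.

delta = min(1, eps/707)

Let eps > 0 be given. We want delta > 0 such that 0 < |y − 7| < delta implies |(4y^3 + 2y^2 + y - 3) − 1474| < eps.
(4y^3 + 2y^2 + y - 3) − 1474 = 4y^3 + 2y^2 + y - 1477 = (y − 7)(4y^2 + 30y + 211).
So |(4y^3 + 2y^2 + y - 3) − 1474| = |y − 7|·|4y^2 + 30y + 211|.
Assume first that |y − 7| < 1, so |y| < 8. Then |4y^2 + 30y + 211| ≤ 4·8^2 + 30·8 + 211 = 707.
Hence |(4y^3 + 2y^2 + y - 3) − 1474| ≤ 707|y − 7| < eps provided |y − 7| < eps/707.
Choosing delta = min(1, eps/707) ensures both conditions, hence |(4y^3 + 2y^2 + y - 3) − 1474| < eps.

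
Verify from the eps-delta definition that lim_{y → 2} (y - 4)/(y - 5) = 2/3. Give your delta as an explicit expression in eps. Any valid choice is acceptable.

Suppose eps > 0. We want delta > 0 with 0 < |y − 2| < delta ⇒ |(y - 4)/(y - 5) − (2/3)| < eps.
Combining over a common denominator, (y - 4)/(y - 5) − (2/3) = [(y - 4)·(-3) − (-2)·(y - 5)] / [(-3)·(y - 5)] = -1(y − 2) / ((-3)(y - 5)).
So |(y - 4)/(y - 5) − (2/3)| = |y − 2| / (3·|y − 5|).
Require delta ≤ 3/2, so |y − 5| ≥ |-3| − |y − 2| > 3 − 3/2 = 3/2.
Hence |(y - 4)/(y - 5) − (2/3)| < |y − 2|/(3·(3/2)) = (2/9)|y − 2|, which is < eps once |y − 2| < (9/2)eps.
Take delta = min(3/2, (9/2)eps). Then 0 < |y − 2| < delta forces both bounds, so |(y - 4)/(y - 5) − (2/3)| < eps.

delta = min(3/2, (9/2)eps)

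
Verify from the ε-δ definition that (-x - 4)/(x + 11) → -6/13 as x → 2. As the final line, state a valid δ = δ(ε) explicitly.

δ = min(13/2, (169/14)ε)

Suppose ε > 0. We want δ > 0 with 0 < |x − 2| < δ ⇒ |(-x - 4)/(x + 11) + 6/13| < ε.
Combining over a common denominator, (-x - 4)/(x + 11) + 6/13 = [(-x - 4)·13 − (-6)·(x + 11)] / [13·(x + 11)] = -7(x − 2) / (13(x + 11)).
So |(-x - 4)/(x + 11) + 6/13| = 7|x − 2| / (13·|x + 11|).
Restrict δ ≤ 13/2. Then |x − 2| < 13/2 gives |x + 11| = |(x − 2) + 13| ≥ 13 − 13/2 = 13/2.
Hence |(-x - 4)/(x + 11) + 6/13| < 7|x − 2|/(13·(13/2)) = (14/169)|x − 2|, which is < ε once |x − 2| < (169/14)ε.
Take δ = min(13/2, (169/14)ε). Then 0 < |x − 2| < δ forces both bounds, so |(-x - 4)/(x + 11) + 6/13| < ε.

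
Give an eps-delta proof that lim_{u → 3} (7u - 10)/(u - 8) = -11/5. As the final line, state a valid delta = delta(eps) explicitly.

Let eps > 0. We want delta > 0 with 0 < |u − 3| < delta ⇒ |(7u - 10)/(u - 8) + 11/5| < eps.
Combining over a common denominator, (7u - 10)/(u - 8) + 11/5 = [(7u - 10)·(-5) − 11·(u - 8)] / [(-5)·(u - 8)] = -46(u − 3) / ((-5)(u - 8)).
So |(7u - 10)/(u - 8) + 11/5| = 46|u − 3| / (5·|u − 8|).
Require delta ≤ 5/2, so |u − 8| ≥ |-5| − |u − 3| > 5 − 5/2 = 5/2.
Hence |(7u - 10)/(u - 8) + 11/5| < 46|u − 3|/(5·(5/2)) = (92/25)|u − 3|, which is < eps once |u − 3| < (25/92)eps.
Take delta = min(5/2, (25/92)eps). Then 0 < |u − 3| < delta forces both bounds, so |(7u - 10)/(u - 8) + 11/5| < eps.

delta = min(5/2, (25/92)eps)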